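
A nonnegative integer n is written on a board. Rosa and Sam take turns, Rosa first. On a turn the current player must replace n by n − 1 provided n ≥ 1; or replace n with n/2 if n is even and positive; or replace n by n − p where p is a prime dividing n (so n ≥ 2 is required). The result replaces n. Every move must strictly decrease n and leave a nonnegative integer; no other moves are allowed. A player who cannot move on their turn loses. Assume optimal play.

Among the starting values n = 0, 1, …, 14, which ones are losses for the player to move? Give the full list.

0, 4, 9, 14

Use the standard recursion: the mover loses at a terminal position; elsewhere, the mover wins exactly when some move hands the opponent an L position.
n=0: no move → L
n=1: reaches L-position 0 → W
n=2: reaches L-position 0 → W
n=3: reaches L-position 0 → W
n=4: only reaches 2(W), 3(W), all W → L
n=5: reaches L-position 0 → W
n=6: reaches L-position 4 → W
n=7: reaches L-position 0 → W
n=8: reaches L-position 4 → W
n=9: only reaches 6(W), 8(W), all W → L
n=10: reaches L-position 9 → W
n=11: reaches L-position 0 → W
n=12: reaches L-position 9 → W
n=13: reaches L-position 0 → W
n=14: only reaches 7(W), 12(W), 13(W), all W → L
The losing starting values of n are exactly the entries labelled L in this table (4 of them).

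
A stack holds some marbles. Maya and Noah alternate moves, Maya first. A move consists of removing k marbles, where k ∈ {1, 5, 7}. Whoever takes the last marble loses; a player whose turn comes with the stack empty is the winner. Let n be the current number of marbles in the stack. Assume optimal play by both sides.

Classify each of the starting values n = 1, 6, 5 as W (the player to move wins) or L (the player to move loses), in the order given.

Classify positions by backward induction: terminal positions (no move available) are W. From any other position, the mover wins iff some move reaches an L.
n=0: no move; the opponent has just taken the last marble and therefore loses → W
n=1: L (sole option 0(W) is W)
n=2: W (go to 1, an L position)
n=3: L (sole option 2(W) is W)
n=4: W (go to 3, an L position)
n=5: L (options 4(W), 0(W) are all W)
n=6: W (go to 5, an L position)

1: L, 6: W, 5: L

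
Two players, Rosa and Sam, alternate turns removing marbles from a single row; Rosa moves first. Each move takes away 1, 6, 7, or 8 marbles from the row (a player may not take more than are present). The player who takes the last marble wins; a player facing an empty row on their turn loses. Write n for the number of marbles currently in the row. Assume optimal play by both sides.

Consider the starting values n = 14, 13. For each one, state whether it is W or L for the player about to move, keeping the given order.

Compute win/loss labels from the base case upward. A position with no move is L. Any other position is W if it can reach an L in one move, else L.
n=0: no move → L
n=1: can move to 0, which is L ⇒ W
n=2: the only move is to 1(W), a W ⇒ L
n=3: can move to 2, which is L ⇒ W
n=4: the only move is to 3(W), a W ⇒ L
n=5: can move to 4, which is L ⇒ W
n=6: can move to 0, which is L ⇒ W
n=7: can move to 0, which is L ⇒ W
n=8: can move to 2, which is L ⇒ W
n=9: can move to 2, which is L ⇒ W
n=10: can move to 4, which is L ⇒ W
n=11: can move to 4, which is L ⇒ W
n=12: can move to 4, which is L ⇒ W
n=13: moves to 12(W), 7(W), 6(W), 5(W); every one is W ⇒ L
n=14: can move to 13, which is L ⇒ W

14: W, 13: L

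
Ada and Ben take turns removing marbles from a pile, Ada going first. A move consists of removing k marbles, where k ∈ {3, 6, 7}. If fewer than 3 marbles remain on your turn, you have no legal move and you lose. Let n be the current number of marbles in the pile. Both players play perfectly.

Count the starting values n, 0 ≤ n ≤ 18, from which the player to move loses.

6

Positions with no move are L. A position that does have a move is losing for the player to move precisely when every available move leads to a winning position for the opponent. Fill in the labels:
n=0: no move → L
n=1: no move → L
n=2: no move → L
n=3: can move to 0, which is L ⇒ W
n=4: can move to 1, which is L ⇒ W
n=5: can move to 2, which is L ⇒ W
n=6: can move to 0, which is L ⇒ W
n=7: can move to 1, which is L ⇒ W
n=8: can move to 2, which is L ⇒ W
n=9: can move to 2, which is L ⇒ W
n=10: moves to 7(W), 4(W), 3(W); every one is W ⇒ L
n=11: moves to 8(W), 5(W), 4(W); every one is W ⇒ L
n=12: moves to 9(W), 6(W), 5(W); every one is W ⇒ L
n=13: can move to 10, which is L ⇒ W
n=14: can move to 11, which is L ⇒ W
n=15: can move to 12, which is L ⇒ W
n=16: can move to 10, which is L ⇒ W
n=17: can move to 11, which is L ⇒ W
n=18: can move to 12, which is L ⇒ W
L entries with 0 ≤ n ≤ 18: n = 0, 1, 2, 10, 11, 12; that makes 6.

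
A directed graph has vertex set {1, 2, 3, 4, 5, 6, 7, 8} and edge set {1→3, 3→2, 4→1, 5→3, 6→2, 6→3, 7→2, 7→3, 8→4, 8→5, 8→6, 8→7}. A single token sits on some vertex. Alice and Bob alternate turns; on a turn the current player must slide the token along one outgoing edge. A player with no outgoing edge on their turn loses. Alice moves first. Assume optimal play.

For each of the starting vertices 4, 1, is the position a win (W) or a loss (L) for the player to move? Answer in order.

4: W, 1: L

Build the W/L table. Terminal = L. A non-terminal position is W if it has a move to some L; otherwise it is L.
Every edge goes from a vertex to one that appears earlier in the order 2, 3, 6, 1, 7, 4, 5, 8, so processing vertices in that order labels each vertex after all of its successors.
2: no outgoing edge → L
3: →2(L), so W
6: →2(L), so W
1: →3(W) only, which is W, so L
7: →2(L), so W
4: →1(L), so W
5: →3(W) only, which is W, so L
8: →5(L), so W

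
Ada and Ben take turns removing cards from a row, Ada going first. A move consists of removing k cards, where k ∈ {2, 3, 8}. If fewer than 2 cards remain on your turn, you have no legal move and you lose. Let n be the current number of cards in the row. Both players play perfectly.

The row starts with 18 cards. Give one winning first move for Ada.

Remove 2, leaving 16.

Build the W/L table. Terminal = L. A non-terminal position is W if it has a move to some L; otherwise it is L.
n=0: no move → L
n=1: no move → L
n=2: reaches L-position 0 → W
n=3: reaches L-position 1 → W
n=4: reaches L-position 1 → W
n=5: only reaches 3(W), 2(W), all W → L
n=6: only reaches 4(W), 3(W), all W → L
n=7: reaches L-position 5 → W
n=8: reaches L-position 6 → W
n=9: reaches L-position 6 → W
n=10: only reaches 8(W), 7(W), 2(W), all W → L
n=11: only reaches 9(W), 8(W), 3(W), all W → L
n=12: reaches L-position 10 → W
n=13: reaches L-position 11 → W
n=14: reaches L-position 11 → W
n=15: only reaches 13(W), 12(W), 7(W), all W → L
n=16: only reaches 14(W), 13(W), 8(W), all W → L
n=17: reaches L-position 15 → W
n=18: reaches L-position 16 → W
From 18, the L positions reachable in one move are: 16, 15, 10. Any move reaching one of these is winning.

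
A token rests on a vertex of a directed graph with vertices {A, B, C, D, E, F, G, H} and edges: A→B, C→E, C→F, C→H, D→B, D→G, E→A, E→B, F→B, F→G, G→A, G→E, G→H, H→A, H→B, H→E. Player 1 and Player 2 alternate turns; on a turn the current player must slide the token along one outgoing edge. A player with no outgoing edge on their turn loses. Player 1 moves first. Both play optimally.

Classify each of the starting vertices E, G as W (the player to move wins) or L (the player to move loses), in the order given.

E: W, G: L

Work bottom-up. With no move the player to move loses. Otherwise the position is W if at least one move leads to an L position for the opponent, and L if every move leads to a W.
Every edge goes from a vertex to one that appears earlier in the order B, A, E, H, G, D, F, C, so processing vertices in that order labels each vertex after all of its successors.
B: no outgoing edge → L
A: →B(L), so W
E: →B(L), so W
H: →B(L), so W
G: →H(W), E(W), A(W) — all W, so L
D: →G(L), so W
F: →G(L), so W
C: →F(W), H(W), E(W) — all W, so L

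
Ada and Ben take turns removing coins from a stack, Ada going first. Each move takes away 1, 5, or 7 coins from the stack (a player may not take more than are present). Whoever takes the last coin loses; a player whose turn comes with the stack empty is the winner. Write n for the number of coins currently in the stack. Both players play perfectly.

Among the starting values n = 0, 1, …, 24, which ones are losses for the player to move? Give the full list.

Classify positions by backward induction: terminal positions (no move available) are W. From any other position, the mover wins iff some move reaches an L.
n=0: no move; the opponent has just taken the last coin and therefore loses → W
n=1: L (sole option 0(W) is W)
n=2: W (go to 1, an L position)
n=3: L (sole option 2(W) is W)
n=4: W (go to 3, an L position)
n=5: L (options 4(W), 0(W) are all W)
n=6: W (go to 5, an L position)
n=7: L (options 6(W), 2(W), 0(W) are all W)
n=8: W (go to 7, an L position)
n=9: L (options 8(W), 4(W), 2(W) are all W)
n=10: W (go to 9, an L position)
n=11: L (options 10(W), 6(W), 4(W) are all W)
n=12: W (go to 11, an L position)
n=13: L (options 12(W), 8(W), 6(W) are all W)
n=14: W (go to 13, an L position)
n=15: L (options 14(W), 10(W), 8(W) are all W)
n=16: W (go to 15, an L position)
n=17: L (options 16(W), 12(W), 10(W) are all W)
n=18: W (go to 17, an L position)
n=19: L (options 18(W), 14(W), 12(W) are all W)
n=20: W (go to 19, an L position)
n=21: L (options 20(W), 16(W), 14(W) are all W)
n=22: W (go to 21, an L position)
n=23: L (options 22(W), 18(W), 16(W) are all W)
n=24: W (go to 23, an L position)
Reading off the rows marked L gives the requested list; there are 12 such values of n.

1, 3, 5, 7, 9, 11, 13, 15, 17, 19, 21, 23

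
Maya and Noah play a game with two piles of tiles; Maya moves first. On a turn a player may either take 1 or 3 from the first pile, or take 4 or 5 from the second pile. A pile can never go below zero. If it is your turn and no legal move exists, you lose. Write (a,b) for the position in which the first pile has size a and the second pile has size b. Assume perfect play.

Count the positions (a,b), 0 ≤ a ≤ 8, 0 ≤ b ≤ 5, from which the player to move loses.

Positions with no move are L. A position that does have a move is losing for the player to move precisely when every available move leads to a winning position for the opponent. Fill in the labels:
Every move lowers a or b (never raises either), so fill the grid row by row in increasing a, and left to right within a row: each cell's successors are then already labelled.
      b=0  b=1  b=2  b=3  b=4  b=5
a=0:    L    L    L    L    W    W
a=1:    W    W    W    W    L    L
a=2:    L    L    L    L    W    W
a=3:    W    W    W    W    L    L
a=4:    L    L    L    L    W    W
a=5:    W    W    W    W    L    L
a=6:    L    L    L    L    W    W
a=7:    W    W    W    W    L    L
a=8:    L    L    L    L    W    W
Cells with no legal move (terminal, hence L): (0,0), (0,1), (0,2), (0,3).
The remaining L cells, each justified by listing all of its moves:
(1,4): moves to (0,4)(W), (1,0)(W); every one is W ⇒ L
(1,5): moves to (0,5)(W), (1,1)(W), (1,0)(W); every one is W ⇒ L
(2,0): the only move is to (1,0)(W), a W ⇒ L
(2,1): the only move is to (1,1)(W), a W ⇒ L
(2,2): the only move is to (1,2)(W), a W ⇒ L
(2,3): the only move is to (1,3)(W), a W ⇒ L
(3,4): moves to (2,4)(W), (0,4)(W), (3,0)(W); every one is W ⇒ L
(3,5): moves to (2,5)(W), (0,5)(W), (3,1)(W), (3,0)(W); every one is W ⇒ L
(4,0): moves to (3,0)(W), (1,0)(W); every one is W ⇒ L
(4,1): moves to (3,1)(W), (1,1)(W); every one is W ⇒ L
(4,2): moves to (3,2)(W), (1,2)(W); every one is W ⇒ L
(4,3): moves to (3,3)(W), (1,3)(W); every one is W ⇒ L
(5,4): moves to (4,4)(W), (2,4)(W), (5,0)(W); every one is W ⇒ L
(5,5): moves to (4,5)(W), (2,5)(W), (5,1)(W), (5,0)(W); every one is W ⇒ L
(6,0): moves to (5,0)(W), (3,0)(W); every one is W ⇒ L
(6,1): moves to (5,1)(W), (3,1)(W); every one is W ⇒ L
(6,2): moves to (5,2)(W), (3,2)(W); every one is W ⇒ L
(6,3): moves to (5,3)(W), (3,3)(W); every one is W ⇒ L
(7,4): moves to (6,4)(W), (4,4)(W), (7,0)(W); every one is W ⇒ L
(7,5): moves to (6,5)(W), (4,5)(W), (7,1)(W), (7,0)(W); every one is W ⇒ L
(8,0): moves to (7,0)(W), (5,0)(W); every one is W ⇒ L
(8,1): moves to (7,1)(W), (5,1)(W); every one is W ⇒ L
(8,2): moves to (7,2)(W), (5,2)(W); every one is W ⇒ L
(8,3): moves to (7,3)(W), (5,3)(W); every one is W ⇒ L
Every other cell has at least one move into one of the L cells above, so it is W.
L cells per row: a=0: 4, a=1: 2, a=2: 4, a=3: 2, a=4: 4, a=5: 2, a=6: 4, a=7: 2, a=8: 4; total 28.

28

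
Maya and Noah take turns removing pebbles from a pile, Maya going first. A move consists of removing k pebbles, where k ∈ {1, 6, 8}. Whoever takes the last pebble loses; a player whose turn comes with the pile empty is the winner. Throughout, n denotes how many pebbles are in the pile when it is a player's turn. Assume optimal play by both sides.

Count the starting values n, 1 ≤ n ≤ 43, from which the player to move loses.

19

Use the standard recursion: the mover wins at a terminal position; elsewhere, the mover wins exactly when some move hands the opponent an L position.
n=0: no move; the opponent has just taken the last pebble and therefore loses → W
n=1: only reaches 0(W), which is W → L
n=2: reaches L-position 1 → W
n=3: only reaches 2(W), which is W → L
n=4: reaches L-position 3 → W
n=5: only reaches 4(W), which is W → L
n=6: reaches L-position 5 → W
n=7: reaches L-position 1 → W
n=8: only reaches 7(W), 2(W), 0(W), all W → L
n=9: reaches L-position 8 → W
n=10: only reaches 9(W), 4(W), 2(W), all W → L
n=11: reaches L-position 10 → W
n=12: only reaches 11(W), 6(W), 4(W), all W → L
n=13: reaches L-position 12 → W
n=14: reaches L-position 8 → W
n=15: only reaches 14(W), 9(W), 7(W), all W → L
n=16: reaches L-position 15 → W
n=17: only reaches 16(W), 11(W), 9(W), all W → L
n=18: reaches L-position 17 → W
n=19: only reaches 18(W), 13(W), 11(W), all W → L
n=20: reaches L-position 19 → W
n=21: reaches L-position 15 → W
n=22: only reaches 21(W), 16(W), 14(W), all W → L
n=23: reaches L-position 22 → W
n=24: only reaches 23(W), 18(W), 16(W), all W → L
n=25: reaches L-position 24 → W
n=26: only reaches 25(W), 20(W), 18(W), all W → L
n=27: reaches L-position 26 → W
n=28: reaches L-position 22 → W
n=29: only reaches 28(W), 23(W), 21(W), all W → L
n=30: reaches L-position 29 → W
n=31: only reaches 30(W), 25(W), 23(W), all W → L
n=32: reaches L-position 31 → W
n=33: only reaches 32(W), 27(W), 25(W), all W → L
n=34: reaches L-position 33 → W
n=35: reaches L-position 29 → W
n=36: only reaches 35(W), 30(W), 28(W), all W → L
n=37: reaches L-position 36 → W
n=38: only reaches 37(W), 32(W), 30(W), all W → L
n=39: reaches L-position 38 → W
n=40: only reaches 39(W), 34(W), 32(W), all W → L
n=41: reaches L-position 40 → W
n=42: reaches L-position 36 → W
n=43: only reaches 42(W), 37(W), 35(W), all W → L
L entries with 1 ≤ n ≤ 43 (the range starts at n=1): n = 1, 3, 5, 8, 10, 12, 15, 17, 19, 22, 24, 26, 29, 31, 33, 36, 38, 40, 43; that makes 19.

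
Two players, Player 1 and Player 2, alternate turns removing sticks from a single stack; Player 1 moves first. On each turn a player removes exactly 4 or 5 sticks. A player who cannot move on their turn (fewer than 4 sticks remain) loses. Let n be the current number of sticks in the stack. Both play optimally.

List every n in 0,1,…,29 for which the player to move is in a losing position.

0, 1, 2, 3, 9, 10, 11, 12, 18, 19, 20, 21, 27, 28, 29

Classify positions by backward induction: terminal positions (no move available) are L. From any other position, the mover wins iff some move reaches an L.
n=0: no move → L
n=1: no move → L
n=2: no move → L
n=3: no move → L
n=4: →0(L), so W
n=5: →1(L), so W
n=6: →2(L), so W
n=7: →3(L), so W
n=8: →3(L), so W
n=9: →5(W), 4(W) — all W, so L
n=10: →6(W), 5(W) — all W, so L
n=11: →7(W), 6(W) — all W, so L
n=12: →8(W), 7(W) — all W, so L
n=13: →9(L), so W
n=14: →10(L), so W
n=15: →11(L), so W
n=16: →12(L), so W
n=17: →12(L), so W
n=18: →14(W), 13(W) — all W, so L
n=19: →15(W), 14(W) — all W, so L
n=20: →16(W), 15(W) — all W, so L
n=21: →17(W), 16(W) — all W, so L
n=22: →18(L), so W
n=23: →19(L), so W
n=24: →20(L), so W
n=25: →21(L), so W
n=26: →21(L), so W
n=27: →23(W), 22(W) — all W, so L
n=28: →24(W), 23(W) — all W, so L
n=29: →25(W), 24(W) — all W, so L
The losing starting values of n are exactly the entries labelled L in this table (15 of them).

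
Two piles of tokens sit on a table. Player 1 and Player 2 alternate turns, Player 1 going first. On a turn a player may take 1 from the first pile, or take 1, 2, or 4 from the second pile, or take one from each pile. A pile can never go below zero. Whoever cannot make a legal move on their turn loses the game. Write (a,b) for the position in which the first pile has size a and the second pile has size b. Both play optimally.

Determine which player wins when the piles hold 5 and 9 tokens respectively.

Classify positions by backward induction: terminal positions (no move available) are L. From any other position, the mover wins iff some move reaches an L.
No move ever increases a pile, so every position that can arise here has a ≤ 5 and b ≤ 9; it is enough to label the cells with 0 ≤ a ≤ 5 and 0 ≤ b ≤ 9.
Every move lowers a or b (never raises either), so fill the grid row by row in increasing a, and left to right within a row: each cell's successors are then already labelled.
      b=0  b=1  b=2  b=3  b=4  b=5  b=6  b=7  b=8  b=9
a=0:    L    W    W    L    W    W    L    W    W    L
a=1:    W    W    L    W    W    L    W    W    L    W
a=2:    L    W    W    W    W    W    W    L    W    W
a=3:    W    W    L    W    W    L    W    W    W    W
a=4:    L    W    W    W    W    W    W    L    W    W
a=5:    W    W    L    W    W    L    W    W    W    W
Cells with no legal move (terminal, hence L): (0,0).
The remaining L cells, each justified by listing all of its moves:
(0,3): →(0,2)(W), (0,1)(W) — all W, so L
(0,6): →(0,5)(W), (0,4)(W), (0,2)(W) — all W, so L
(0,9): →(0,8)(W), (0,7)(W), (0,5)(W) — all W, so L
(1,2): →(0,2)(W), (1,1)(W), (1,0)(W), (0,1)(W) — all W, so L
(1,5): →(0,5)(W), (1,4)(W), (1,3)(W), (1,1)(W), (0,4)(W) — all W, so L
(1,8): →(0,8)(W), (1,7)(W), (1,6)(W), (1,4)(W), (0,7)(W) — all W, so L
(2,0): →(1,0)(W) only, which is W, so L
(2,7): →(1,7)(W), (2,6)(W), (2,5)(W), (2,3)(W), (1,6)(W) — all W, so L
(3,2): →(2,2)(W), (3,1)(W), (3,0)(W), (2,1)(W) — all W, so L
(3,5): →(2,5)(W), (3,4)(W), (3,3)(W), (3,1)(W), (2,4)(W) — all W, so L
(4,0): →(3,0)(W) only, which is W, so L
(4,7): →(3,7)(W), (4,6)(W), (4,5)(W), (4,3)(W), (3,6)(W) — all W, so L
(5,2): →(4,2)(W), (5,1)(W), (5,0)(W), (4,1)(W) — all W, so L
(5,5): →(4,5)(W), (5,4)(W), (5,3)(W), (5,1)(W), (4,4)(W) — all W, so L
Every other cell has at least one move into one of the L cells above, so it is W.
From (5,9) Player 1 can move to (5,5), reaching an L position.

Player 1 wins.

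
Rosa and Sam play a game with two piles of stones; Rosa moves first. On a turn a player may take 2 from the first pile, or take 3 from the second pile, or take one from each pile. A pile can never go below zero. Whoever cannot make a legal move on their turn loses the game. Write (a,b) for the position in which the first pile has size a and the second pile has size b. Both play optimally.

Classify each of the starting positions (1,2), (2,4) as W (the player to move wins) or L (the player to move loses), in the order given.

Work bottom-up. With no move the player to move loses. Otherwise the position is W if at least one move leads to an L position for the opponent, and L if every move leads to a W.
No move ever increases a pile, so every position that can arise here has a ≤ 2 and b ≤ 4; it is enough to label the cells with 0 ≤ a ≤ 2 and 0 ≤ b ≤ 4.
Every move lowers a or b (never raises either), so fill the grid row by row in increasing a, and left to right within a row: each cell's successors are then already labelled.
      b=0  b=1  b=2  b=3  b=4
a=0:    L    L    L    W    W
a=1:    L    W    W    W    L
a=2:    W    W    W    L    L
Cells with no legal move (terminal, hence L): (0,0), (0,1), (0,2), (1,0).
The remaining L cells, each justified by listing all of its moves:
(1,4): L (options (1,1)(W), (0,3)(W) are all W)
(2,3): L (options (0,3)(W), (2,0)(W), (1,2)(W) are all W)
(2,4): L (options (0,4)(W), (2,1)(W), (1,3)(W) are all W)
Every other cell has at least one move into one of the L cells above, so it is W.
(1,2): the move to (0,1) reaches an L cell, so W
(2,4): one of the L cells justified above, so L

(1,2): W, (2,4): L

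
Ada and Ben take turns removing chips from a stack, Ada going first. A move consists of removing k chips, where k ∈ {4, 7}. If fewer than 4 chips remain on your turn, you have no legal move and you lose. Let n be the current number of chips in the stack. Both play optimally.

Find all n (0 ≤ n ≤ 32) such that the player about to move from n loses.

Use the standard recursion: the mover loses at a terminal position; elsewhere, the mover wins exactly when some move hands the opponent an L position.
n=0: no move → L
n=1: no move → L
n=2: no move → L
n=3: no move → L
n=4: can move to 0, which is L ⇒ W
n=5: can move to 1, which is L ⇒ W
n=6: can move to 2, which is L ⇒ W
n=7: can move to 3, which is L ⇒ W
n=8: can move to 1, which is L ⇒ W
n=9: can move to 2, which is L ⇒ W
n=10: can move to 3, which is L ⇒ W
n=11: moves to 7(W), 4(W); every one is W ⇒ L
n=12: moves to 8(W), 5(W); every one is W ⇒ L
n=13: moves to 9(W), 6(W); every one is W ⇒ L
n=14: moves to 10(W), 7(W); every one is W ⇒ L
n=15: can move to 11, which is L ⇒ W
n=16: can move to 12, which is L ⇒ W
n=17: can move to 13, which is L ⇒ W
n=18: can move to 14, which is L ⇒ W
n=19: can move to 12, which is L ⇒ W
n=20: can move to 13, which is L ⇒ W
n=21: can move to 14, which is L ⇒ W
n=22: moves to 18(W), 15(W); every one is W ⇒ L
n=23: moves to 19(W), 16(W); every one is W ⇒ L
n=24: moves to 20(W), 17(W); every one is W ⇒ L
n=25: moves to 21(W), 18(W); every one is W ⇒ L
n=26: can move to 22, which is L ⇒ W
n=27: can move to 23, which is L ⇒ W
n=28: can move to 24, which is L ⇒ W
n=29: can move to 25, which is L ⇒ W
n=30: can move to 23, which is L ⇒ W
n=31: can move to 24, which is L ⇒ W
n=32: can move to 25, which is L ⇒ W
The losing starting values of n are exactly the entries labelled L in this table (12 of them).

0, 1, 2, 3, 11, 12, 13, 14, 22, 23, 24, 25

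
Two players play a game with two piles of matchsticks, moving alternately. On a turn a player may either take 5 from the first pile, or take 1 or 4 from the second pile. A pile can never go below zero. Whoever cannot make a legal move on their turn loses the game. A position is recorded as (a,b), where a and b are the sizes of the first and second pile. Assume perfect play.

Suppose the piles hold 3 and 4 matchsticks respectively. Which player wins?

Positions with no move are L. A position that does have a move is losing for the player to move precisely when every available move leads to a winning position for the opponent. Fill in the labels:
No move ever increases a pile, so every position that can arise here has a ≤ 3 and b ≤ 4; it is enough to label the cells with 0 ≤ a ≤ 3 and 0 ≤ b ≤ 4.
Every move lowers a or b (never raises either), so fill the grid row by row in increasing a, and left to right within a row: each cell's successors are then already labelled.
      b=0  b=1  b=2  b=3  b=4
a=0:    L    W    L    W    W
a=1:    L    W    L    W    W
a=2:    L    W    L    W    W
a=3:    L    W    L    W    W
Cells with no legal move (terminal, hence L): (0,0), (1,0), (2,0), (3,0).
The remaining L cells, each justified by listing all of its moves:
(0,2): the only move is to (0,1)(W), a W ⇒ L
(1,2): the only move is to (1,1)(W), a W ⇒ L
(2,2): the only move is to (2,1)(W), a W ⇒ L
(3,2): the only move is to (3,1)(W), a W ⇒ L
Every other cell has at least one move into one of the L cells above, so it is W.
From (3,4) the player to move can move to (3,0), reaching an L position.

The first player wins.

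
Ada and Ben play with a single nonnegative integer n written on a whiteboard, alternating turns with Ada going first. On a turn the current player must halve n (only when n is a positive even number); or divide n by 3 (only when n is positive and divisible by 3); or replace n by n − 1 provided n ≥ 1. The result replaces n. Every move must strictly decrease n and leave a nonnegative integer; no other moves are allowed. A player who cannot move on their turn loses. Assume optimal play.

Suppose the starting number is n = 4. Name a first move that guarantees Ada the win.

Move to 2.

Positions with no move are L. A position that does have a move is losing for the player to move precisely when every available move leads to a winning position for the opponent. Fill in the labels:
n=0: no move → L
n=1: reaches L-position 0 → W
n=2: only reaches 1(W), which is W → L
n=3: reaches L-position 2 → W
n=4: reaches L-position 2 → W
From 4, the L positions reachable in one move are: 2.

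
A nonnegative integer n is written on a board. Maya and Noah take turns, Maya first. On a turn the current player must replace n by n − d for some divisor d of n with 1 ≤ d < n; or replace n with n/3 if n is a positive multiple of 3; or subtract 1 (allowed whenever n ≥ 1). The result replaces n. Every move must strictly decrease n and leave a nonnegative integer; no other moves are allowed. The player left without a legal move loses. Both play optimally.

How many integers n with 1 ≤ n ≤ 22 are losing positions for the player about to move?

Label each position W (a win for the player to move) or L (a loss). A position with no legal move is L; any other position is W exactly when some move reaches an L, and L when every move reaches a W.
n=0: no move → L
n=1: →0(L), so W
n=2: →1(W) only, which is W, so L
n=3: →2(L), so W
n=4: →2(L), so W
n=5: →4(W) only, which is W, so L
n=6: →2(L), so W
n=7: →6(W) only, which is W, so L
n=8: →7(L), so W
n=9: →3(W), 6(W), 8(W) — all W, so L
n=10: →5(L), so W
n=11: →10(W) only, which is W, so L
n=12: →9(L), so W
n=13: →12(W) only, which is W, so L
n=14: →7(L), so W
n=15: →5(L), so W
n=16: →8(W), 12(W), 14(W), 15(W) — all W, so L
n=17: →16(L), so W
n=18: →9(L), so W
n=19: →18(W) only, which is W, so L
n=20: →16(L), so W
n=21: →7(L), so W
n=22: →11(L), so W
L entries with 1 ≤ n ≤ 22 (n=0 is outside the asked range and is not counted): n = 2, 5, 7, 9, 11, 13, 16, 19; that makes 8.

8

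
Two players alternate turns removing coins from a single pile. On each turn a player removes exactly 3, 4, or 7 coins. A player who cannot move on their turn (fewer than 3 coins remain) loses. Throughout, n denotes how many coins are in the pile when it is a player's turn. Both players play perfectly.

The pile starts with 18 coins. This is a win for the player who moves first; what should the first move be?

Positions with no move are L. A position that does have a move is losing for the player to move precisely when every available move leads to a winning position for the opponent. Fill in the labels:
n=0: no move → L
n=1: no move → L
n=2: no move → L
n=3: →0(L), so W
n=4: →1(L), so W
n=5: →2(L), so W
n=6: →2(L), so W
n=7: →0(L), so W
n=8: →1(L), so W
n=9: →2(L), so W
n=10: →7(W), 6(W), 3(W) — all W, so L
n=11: →8(W), 7(W), 4(W) — all W, so L
n=12: →9(W), 8(W), 5(W) — all W, so L
n=13: →10(L), so W
n=14: →11(L), so W
n=15: →12(L), so W
n=16: →12(L), so W
n=17: →10(L), so W
n=18: →11(L), so W
From 18, the L positions reachable in one move are: 11.

Remove 7, leaving 11.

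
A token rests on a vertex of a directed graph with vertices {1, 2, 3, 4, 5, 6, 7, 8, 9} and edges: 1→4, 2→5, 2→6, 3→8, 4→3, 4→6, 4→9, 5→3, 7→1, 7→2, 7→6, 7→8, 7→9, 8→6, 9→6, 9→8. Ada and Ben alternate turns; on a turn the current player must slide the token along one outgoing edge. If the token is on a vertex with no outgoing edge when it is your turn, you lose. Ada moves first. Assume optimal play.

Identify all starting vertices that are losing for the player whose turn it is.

1, 3, 6

Classify positions by backward induction: terminal positions (no move available) are L. From any other position, the mover wins iff some move reaches an L.
Every edge goes from a vertex to one that appears earlier in the order 6, 8, 9, 3, 4, 1, 5, 2, 7, so processing vertices in that order labels each vertex after all of its successors.
6: no outgoing edge → L
8: W (go to 6, an L position)
9: W (go to 6, an L position)
3: L (sole option 8(W) is W)
4: W (go to 3, an L position)
1: L (sole option 4(W) is W)
5: W (go to 3, an L position)
2: W (go to 6, an L position)
7: W (go to 1, an L position)
The losing starting vertices are exactly the entries labelled L in this table (3 of them).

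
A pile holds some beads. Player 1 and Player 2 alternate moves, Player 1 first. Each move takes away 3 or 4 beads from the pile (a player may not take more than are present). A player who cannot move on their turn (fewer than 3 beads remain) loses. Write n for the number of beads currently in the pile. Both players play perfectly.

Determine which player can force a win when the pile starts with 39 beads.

Use the standard recursion: the mover loses at a terminal position; elsewhere, the mover wins exactly when some move hands the opponent an L position.
n=0: no move → L
n=1: no move → L
n=2: no move → L
n=3: →0(L), so W
n=4: →1(L), so W
n=5: →2(L), so W
n=6: →2(L), so W
n=7: →4(W), 3(W) — all W, so L
n=8: →5(W), 4(W) — all W, so L
n=9: →6(W), 5(W) — all W, so L
n=10: →7(L), so W
n=11: →8(L), so W
n=12: →9(L), so W
n=13: →9(L), so W
n=14: →11(W), 10(W) — all W, so L
n=15: →12(W), 11(W) — all W, so L
n=16: →13(W), 12(W) — all W, so L
n=17: →14(L), so W
n=18: →15(L), so W
n=19: →16(L), so W
n=20: →16(L), so W
n=21: →18(W), 17(W) — all W, so L
n=22: →19(W), 18(W) — all W, so L
n=23: →20(W), 19(W) — all W, so L
n=24: →21(L), so W
n=25: →22(L), so W
n=26: →23(L), so W
n=27: →23(L), so W
n=28: →25(W), 24(W) — all W, so L
n=29: →26(W), 25(W) — all W, so L
n=30: →27(W), 26(W) — all W, so L
n=31: →28(L), so W
n=32: →29(L), so W
n=33: →30(L), so W
n=34: →30(L), so W
n=35: →32(W), 31(W) — all W, so L
n=36: →33(W), 32(W) — all W, so L
n=37: →34(W), 33(W) — all W, so L
n=38: →35(L), so W
n=39: →36(L), so W
The starting position 39 is W: Player 1 should remove 3, leaving 36, handing over an L position.

Player 1 wins.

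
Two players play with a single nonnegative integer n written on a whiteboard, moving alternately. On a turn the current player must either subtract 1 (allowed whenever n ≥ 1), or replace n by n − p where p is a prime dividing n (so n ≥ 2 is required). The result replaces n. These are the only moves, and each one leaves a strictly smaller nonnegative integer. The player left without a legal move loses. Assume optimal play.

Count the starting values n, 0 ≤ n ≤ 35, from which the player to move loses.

9

Use the standard recursion: the mover loses at a terminal position; elsewhere, the mover wins exactly when some move hands the opponent an L position.
n=0: no move → L
n=1: can move to 0, which is L ⇒ W
n=2: can move to 0, which is L ⇒ W
n=3: can move to 0, which is L ⇒ W
n=4: moves to 2(W), 3(W); every one is W ⇒ L
n=5: can move to 0, which is L ⇒ W
n=6: can move to 4, which is L ⇒ W
n=7: can move to 0, which is L ⇒ W
n=8: moves to 6(W), 7(W); every one is W ⇒ L
n=9: can move to 8, which is L ⇒ W
n=10: can move to 8, which is L ⇒ W
n=11: can move to 0, which is L ⇒ W
n=12: moves to 9(W), 10(W), 11(W); every one is W ⇒ L
n=13: can move to 0, which is L ⇒ W
n=14: can move to 12, which is L ⇒ W
n=15: can move to 12, which is L ⇒ W
n=16: moves to 14(W), 15(W); every one is W ⇒ L
n=17: can move to 0, which is L ⇒ W
n=18: can move to 16, which is L ⇒ W
n=19: can move to 0, which is L ⇒ W
n=20: moves to 15(W), 18(W), 19(W); every one is W ⇒ L
n=21: can move to 20, which is L ⇒ W
n=22: can move to 20, which is L ⇒ W
n=23: can move to 0, which is L ⇒ W
n=24: moves to 21(W), 22(W), 23(W); every one is W ⇒ L
n=25: can move to 20, which is L ⇒ W
n=26: can move to 24, which is L ⇒ W
n=27: can move to 24, which is L ⇒ W
n=28: moves to 21(W), 26(W), 27(W); every one is W ⇒ L
n=29: can move to 0, which is L ⇒ W
n=30: can move to 28, which is L ⇒ W
n=31: can move to 0, which is L ⇒ W
n=32: moves to 30(W), 31(W); every one is W ⇒ L
n=33: can move to 32, which is L ⇒ W
n=34: can move to 32, which is L ⇒ W
n=35: can move to 28, which is L ⇒ W
L entries with 0 ≤ n ≤ 35: n = 0, 4, 8, 12, 16, 20, 24, 28, 32; that makes 9.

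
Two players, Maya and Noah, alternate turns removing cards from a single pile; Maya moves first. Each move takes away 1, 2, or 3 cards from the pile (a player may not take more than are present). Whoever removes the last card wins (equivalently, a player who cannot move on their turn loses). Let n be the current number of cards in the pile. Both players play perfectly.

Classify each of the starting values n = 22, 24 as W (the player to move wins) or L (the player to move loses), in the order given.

22: W, 24: L

Label each position W (a win for the player to move) or L (a loss). A position with no legal move is L; any other position is W exactly when some move reaches an L, and L when every move reaches a W.
n=0: no move → L
n=1: reaches L-position 0 → W
n=2: reaches L-position 0 → W
n=3: reaches L-position 0 → W
n=4: only reaches 3(W), 2(W), 1(W), all W → L
n=5: reaches L-position 4 → W
n=6: reaches L-position 4 → W
n=7: reaches L-position 4 → W
n=8: only reaches 7(W), 6(W), 5(W), all W → L
n=9: reaches L-position 8 → W
n=10: reaches L-position 8 → W
n=11: reaches L-position 8 → W
n=12: only reaches 11(W), 10(W), 9(W), all W → L
n=13: reaches L-position 12 → W
n=14: reaches L-position 12 → W
n=15: reaches L-position 12 → W
n=16: only reaches 15(W), 14(W), 13(W), all W → L
n=17: reaches L-position 16 → W
n=18: reaches L-position 16 → W
n=19: reaches L-position 16 → W
n=20: only reaches 19(W), 18(W), 17(W), all W → L
n=21: reaches L-position 20 → W
n=22: reaches L-position 20 → W
n=23: reaches L-position 20 → W
n=24: only reaches 23(W), 22(W), 21(W), all W → L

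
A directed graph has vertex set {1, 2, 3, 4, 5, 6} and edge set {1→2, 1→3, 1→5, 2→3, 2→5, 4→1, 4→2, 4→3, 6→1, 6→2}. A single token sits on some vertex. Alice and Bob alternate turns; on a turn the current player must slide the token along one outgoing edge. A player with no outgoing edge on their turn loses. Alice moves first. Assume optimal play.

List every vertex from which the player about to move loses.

Use the standard recursion: the mover loses at a terminal position; elsewhere, the mover wins exactly when some move hands the opponent an L position.
Every edge goes from a vertex to one that appears earlier in the order 3, 5, 2, 1, 4, 6, so processing vertices in that order labels each vertex after all of its successors.
3: no outgoing edge → L
5: no outgoing edge → L
2: can move to 5, which is L ⇒ W
1: can move to 5, which is L ⇒ W
4: can move to 3, which is L ⇒ W
6: moves to 1(W), 2(W); every one is W ⇒ L
Reading off the rows marked L gives the requested list; there are 3 such vertices.

3, 5, 6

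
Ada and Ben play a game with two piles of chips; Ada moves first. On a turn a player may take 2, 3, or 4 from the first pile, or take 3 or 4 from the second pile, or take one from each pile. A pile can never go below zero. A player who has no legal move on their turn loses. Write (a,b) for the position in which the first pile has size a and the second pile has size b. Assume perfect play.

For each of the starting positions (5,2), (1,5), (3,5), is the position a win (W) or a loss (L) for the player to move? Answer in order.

Build the W/L table. Terminal = L. A non-terminal position is W if it has a move to some L; otherwise it is L.
No move ever increases a pile, so every position that can arise here has a ≤ 5 and b ≤ 5; it is enough to label the cells with 0 ≤ a ≤ 5 and 0 ≤ b ≤ 5.
Every move lowers a or b (never raises either), so fill the grid row by row in increasing a, and left to right within a row: each cell's successors are then already labelled.
      b=0  b=1  b=2  b=3  b=4  b=5
a=0:    L    L    L    W    W    W
a=1:    L    W    W    W    W    L
a=2:    W    W    W    L    L    L
a=3:    W    W    W    L    W    W
a=4:    W    W    W    W    W    W
a=5:    W    L    L    W    W    W
Cells with no legal move (terminal, hence L): (0,0), (0,1), (0,2), (1,0).
The remaining L cells, each justified by listing all of its moves:
(1,5): →(1,2)(W), (1,1)(W), (0,4)(W) — all W, so L
(2,3): →(0,3)(W), (2,0)(W), (1,2)(W) — all W, so L
(2,4): →(0,4)(W), (2,1)(W), (2,0)(W), (1,3)(W) — all W, so L
(2,5): →(0,5)(W), (2,2)(W), (2,1)(W), (1,4)(W) — all W, so L
(3,3): →(1,3)(W), (0,3)(W), (3,0)(W), (2,2)(W) — all W, so L
(5,1): →(3,1)(W), (2,1)(W), (1,1)(W), (4,0)(W) — all W, so L
(5,2): →(3,2)(W), (2,2)(W), (1,2)(W), (4,1)(W) — all W, so L
Every other cell has at least one move into one of the L cells above, so it is W.
(5,2): one of the L cells justified above, so L
(1,5): one of the L cells justified above, so L
(3,5): the move to (1,5) reaches an L cell, so W

(5,2): L, (1,5): L, (3,5): W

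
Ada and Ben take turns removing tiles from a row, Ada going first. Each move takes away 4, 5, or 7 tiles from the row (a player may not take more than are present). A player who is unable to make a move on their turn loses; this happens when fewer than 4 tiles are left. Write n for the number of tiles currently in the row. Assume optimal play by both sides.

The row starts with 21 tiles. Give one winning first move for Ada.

Label each position W (a win for the player to move) or L (a loss). A position with no legal move is L; any other position is W exactly when some move reaches an L, and L when every move reaches a W.
n=0: no move → L
n=1: no move → L
n=2: no move → L
n=3: no move → L
n=4: →0(L), so W
n=5: →1(L), so W
n=6: →2(L), so W
n=7: →3(L), so W
n=8: →3(L), so W
n=9: →2(L), so W
n=10: →3(L), so W
n=11: →7(W), 6(W), 4(W) — all W, so L
n=12: →8(W), 7(W), 5(W) — all W, so L
n=13: →9(W), 8(W), 6(W) — all W, so L
n=14: →10(W), 9(W), 7(W) — all W, so L
n=15: →11(L), so W
n=16: →12(L), so W
n=17: →13(L), so W
n=18: →14(L), so W
n=19: →14(L), so W
n=20: →13(L), so W
n=21: →14(L), so W
From 21, the L positions reachable in one move are: 14.

Remove 7, leaving 14.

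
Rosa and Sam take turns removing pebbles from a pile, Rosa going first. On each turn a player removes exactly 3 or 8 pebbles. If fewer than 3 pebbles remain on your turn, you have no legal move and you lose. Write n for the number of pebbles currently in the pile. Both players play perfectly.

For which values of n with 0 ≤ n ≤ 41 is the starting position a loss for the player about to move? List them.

Work bottom-up. With no move the player to move loses. Otherwise the position is W if at least one move leads to an L position for the opponent, and L if every move leads to a W.
n=0: no move → L
n=1: no move → L
n=2: no move → L
n=3: →0(L), so W
n=4: →1(L), so W
n=5: →2(L), so W
n=6: →3(W) only, which is W, so L
n=7: →4(W) only, which is W, so L
n=8: →0(L), so W
n=9: →6(L), so W
n=10: →7(L), so W
n=11: →8(W), 3(W) — all W, so L
n=12: →9(W), 4(W) — all W, so L
n=13: →10(W), 5(W) — all W, so L
n=14: →11(L), so W
n=15: →12(L), so W
n=16: →13(L), so W
n=17: →14(W), 9(W) — all W, so L
n=18: →15(W), 10(W) — all W, so L
n=19: →11(L), so W
n=20: →17(L), so W
n=21: →18(L), so W
n=22: →19(W), 14(W) — all W, so L
n=23: →20(W), 15(W) — all W, so L
n=24: →21(W), 16(W) — all W, so L
n=25: →22(L), so W
n=26: →23(L), so W
n=27: →24(L), so W
n=28: →25(W), 20(W) — all W, so L
n=29: →26(W), 21(W) — all W, so L
n=30: →22(L), so W
n=31: →28(L), so W
n=32: →29(L), so W
n=33: →30(W), 25(W) — all W, so L
n=34: →31(W), 26(W) — all W, so L
n=35: →32(W), 27(W) — all W, so L
n=36: →33(L), so W
n=37: →34(L), so W
n=38: →35(L), so W
n=39: →36(W), 31(W) — all W, so L
n=40: →37(W), 32(W) — all W, so L
n=41: →33(L), so W
The losing starting values of n are exactly the entries labelled L in this table (20 of them).

0, 1, 2, 6, 7, 11, 12, 13, 17, 18, 22, 23, 24, 28, 29, 33, 34, 35, 39, 40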